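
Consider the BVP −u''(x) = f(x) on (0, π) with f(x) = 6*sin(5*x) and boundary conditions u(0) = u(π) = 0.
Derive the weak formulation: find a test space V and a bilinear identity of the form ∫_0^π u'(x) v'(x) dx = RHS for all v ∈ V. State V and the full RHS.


V = H^1_0(0, π) (so v(0) = v(π) = 0); weak form: ∫_0^π u'v' dx = ∫_0^π (6*sin(5*x)) v dx for all v ∈ V.

Multiply both sides by a test function v and integrate from 0 to π:
  ∫_0^π −u''(x) v(x) dx = ∫_0^π f(x) v(x) dx.
Integrate the LHS by parts once:
  ∫_0^π −u'' v dx = −[u'(x) v(x)]_0^π + ∫_0^π u'(x) v'(x) dx.
Thus ∫_0^π u'(x) v'(x) dx = ∫_0^π f(x) v(x) dx + [u'(x) v(x)]_0^π.
Choose V so that boundary terms are either known or forced to vanish.
u is Dirichlet: u(0) = u(π) = 0. Let V = H^1_0(0, π); then v(0) = v(π) = 0, and [u' v]_0^π = 0.
Weak formulation: find u (satisfying any essential BC) such that ∫_0^π u'(x) v'(x) dx = ∫_0^π f v dx for all v ∈ V.
Substituting f(x) = 6*sin(5*x), the right-hand side is ∫_0^π (6*sin(5*x)) v dx.


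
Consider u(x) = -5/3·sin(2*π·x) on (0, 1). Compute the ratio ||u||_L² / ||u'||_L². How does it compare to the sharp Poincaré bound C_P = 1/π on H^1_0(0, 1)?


||u||_L² / ||u'||_L² = 1/(2*π) < C_P = 1/π.

u(x) = -5/3·sin(2*π·x), so u'(x) = -10*π*cos(2*π*x)/3.
Writing u(x) = A·sin(kπx/L) with A = -5/3 and k = 2, use ∫_0^L sin²(kπx/L) dx = L/2 and ∫_0^L cos²(kπx/L) dx = L/2.
u² = 25/9·sin²(2*π·x) and (u')² = 100*π^2/9·cos²(2*π·x), and each of sin², cos² integrates to L/2 = 1/2 over (0, 1).
∫_0^1 u² dx = 25/18, so ||u||_L² = 5*sqrt(2)/6.
∫_0^1 (u')² dx = 50*π^2/9, so ||u'||_L² = 5*sqrt(2)*π/3.
Ratio ||u||_L² / ||u'||_L² = 1/(2*π).
Sharp Poincaré constant on H^1_0(0, 1) is C_P = L/π = 1/π, achieved by sin(π·x).
This is the k = 2 harmonic; the ratio L/(kπ) is strictly less than C_P = L/π, consistent with the sharp inequality ||u||_L² ≤ C_P ||u'||_L².


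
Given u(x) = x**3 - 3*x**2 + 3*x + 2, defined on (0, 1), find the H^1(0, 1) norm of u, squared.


||u||_{H^1}^2 = 661/70

The H^1 norm (squared) on an interval (0, L) is
  ||u||_{H^1}^2 = ∫_0^L u(x)^2 dx + ∫_0^L u'(x)^2 dx.
Compute u'(x) = 3*x**2 - 6*x + 3.
Then u(x)^2 = x**6 - 6*x**5 + 15*x**4 - 14*x**3 - 3*x**2 + 12*x + 4 and u'(x)^2 = 9*x**4 - 36*x**3 + 54*x**2 - 36*x + 9.
Integrate each monomial from 0 to 1 using ∫_0^1 c·x^n dx = c·1^(n+1)/(n+1):
  ∫_0^1 u(x)^2 dx = ∫_0^1 (x^6 - 6*x^5 + 15*x^4 - 14*x^3 - 3*x^2 + 12*x + 4) dx. Term by term:
    ∫_0^1 x^6 dx = 1/7;  ∫_0^1 -6*x^5 dx = -1;  ∫_0^1 15*x^4 dx = 3;
    ∫_0^1 -14*x^3 dx = -7/2;  ∫_0^1 -3*x^2 dx = -1;  ∫_0^1 12*x dx = 6;
    ∫_0^1 4 dx = 4.
  Sum: 1/7 − 1 + 3 − 7/2 − 1 + 6 + 4 = 107/14.
  ∫_0^1 u'(x)^2 dx = ∫_0^1 (9*x^4 - 36*x^3 + 54*x^2 - 36*x + 9) dx. Term by term:
    ∫_0^1 9*x^4 dx = 9/5;  ∫_0^1 -36*x^3 dx = -9;  ∫_0^1 54*x^2 dx = 18;
    ∫_0^1 -36*x dx = -18;  ∫_0^1 9 dx = 9.
  Sum: 9/5 − 9 + 18 − 18 + 9 = 9/5.
Adding: ||u||_{H^1}^2 = 107/14 + 9/5 = 661/70.


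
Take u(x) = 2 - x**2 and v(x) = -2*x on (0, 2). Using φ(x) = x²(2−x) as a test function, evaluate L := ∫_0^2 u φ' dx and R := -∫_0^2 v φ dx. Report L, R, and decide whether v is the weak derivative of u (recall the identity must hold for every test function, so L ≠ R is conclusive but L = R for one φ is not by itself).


LHS = 16/5, RHS = 16/5. Yes, v = u' weakly.

u(x) = 2 - x**2, classical derivative u'(x) = -2*x.
φ(x) = x²(2−x), so φ'(x) = x*(4 - 3*x).
Note φ(0) = φ(2) = 0, so the boundary term u·φ vanishes.
LHS = ∫_0^2 u(x) φ'(x) dx = ∫_0^2 (3*x^4 - 4*x^3 - 6*x^2 + 8*x) dx. Term by term:
  ∫_0^2 3*x^4 dx = 96/5;  ∫_0^2 -4*x^3 dx = -16;  ∫_0^2 -6*x^2 dx = -16;
  ∫_0^2 8*x dx = 16.
Sum: 96/5 − 16 − 16 + 16 = 16/5.
So LHS = 16/5.
∫_0^2 v(x) φ(x) dx = ∫_0^2 (2*x^4 - 4*x^3) dx. Term by term:
  ∫_0^2 2*x^4 dx = 64/5;  ∫_0^2 -4*x^3 dx = -16.
Sum: 64/5 − 16 = -16/5.
So RHS = -∫_0^2 v(x) φ(x) dx = 16/5.
LHS = RHS, so the identity holds for this test φ.
Moreover u is smooth here and v(x) = u'(x) = -2*x pointwise, so the identity holds for every test function. Hence v is the weak derivative of u.


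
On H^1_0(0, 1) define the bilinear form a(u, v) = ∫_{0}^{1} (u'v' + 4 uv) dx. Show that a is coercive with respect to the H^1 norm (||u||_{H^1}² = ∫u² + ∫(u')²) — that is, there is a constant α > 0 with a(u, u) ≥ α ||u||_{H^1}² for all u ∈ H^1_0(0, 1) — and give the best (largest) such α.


α = 1

Coercivity of a(·,·) on H^1_0(0, 1) means a(u, u) ≥ α ||u||_{H^1}² for every u ∈ H^1_0.
The interval has length L = 1, and Poincaré/coercivity depend only on L. Here a(u, u) = ∫(u')² + (4)·∫u².
Here c = 4 ≥ 1, so a(u,u) = ∫(u')² + c∫u² ≥ ∫(u')² + ∫u² = ||u||_{H^1}², i.e. α = 1 works. No larger α is possible: a(u,u) ≥ α||u||_{H^1}² means (1−α)∫(u')² ≥ (α−c)∫u², and for the modes u_n = sin(nπ(x−x₀)/L) (x₀ the left endpoint) one has ∫u_n²/∫(u_n')² = (L/(nπ))² → 0, so a(u_n,u_n)/||u_n||_{H^1}² → 1. Hence the optimal constant is α = 1.
Therefore α = 1.


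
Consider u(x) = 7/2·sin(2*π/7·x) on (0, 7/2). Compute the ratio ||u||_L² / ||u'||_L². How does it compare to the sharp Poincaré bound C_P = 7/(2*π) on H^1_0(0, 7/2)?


||u||_L² / ||u'||_L² = 7/(2*π) = C_P.

u(x) = 7/2·sin(2*π/7·x), so u'(x) = π*cos(2*π*x/7).
Writing u(x) = A·sin(kπx/L) with A = 7/2 and k = 1, use ∫_0^L sin²(kπx/L) dx = L/2 and ∫_0^L cos²(kπx/L) dx = L/2.
u² = 49/4·sin²(2*π/7·x) and (u')² = π^2·cos²(2*π/7·x), and each of sin², cos² integrates to L/2 = 7/4 over (0, 7/2).
∫_0^7/2 u² dx = 343/16, so ||u||_L² = 7*sqrt(7)/4.
∫_0^7/2 (u')² dx = 7*π^2/4, so ||u'||_L² = sqrt(7)*π/2.
Ratio ||u||_L² / ||u'||_L² = 7/(2*π).
Sharp Poincaré constant on H^1_0(0, 7/2) is C_P = L/π = 7/(2*π), achieved by sin(2*π/7·x).
This is the k = 1 eigenfunction (up to amplitude), so the ratio equals the sharp Poincaré constant exactly.


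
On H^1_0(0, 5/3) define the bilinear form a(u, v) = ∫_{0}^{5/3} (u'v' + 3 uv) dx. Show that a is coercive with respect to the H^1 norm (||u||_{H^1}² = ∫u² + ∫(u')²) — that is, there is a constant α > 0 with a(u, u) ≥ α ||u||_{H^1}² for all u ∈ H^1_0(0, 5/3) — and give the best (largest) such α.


α = 1

Coercivity of a(·,·) on H^1_0(0, 5/3) means a(u, u) ≥ α ||u||_{H^1}² for every u ∈ H^1_0.
The interval has length L = 5/3, and Poincaré/coercivity depend only on L. Here a(u, u) = ∫(u')² + (3)·∫u².
Here c = 3 ≥ 1, so a(u,u) = ∫(u')² + c∫u² ≥ ∫(u')² + ∫u² = ||u||_{H^1}², i.e. α = 1 works. No larger α is possible: a(u,u) ≥ α||u||_{H^1}² means (1−α)∫(u')² ≥ (α−c)∫u², and for the modes u_n = sin(nπ(x−x₀)/L) (x₀ the left endpoint) one has ∫u_n²/∫(u_n')² = (L/(nπ))² → 0, so a(u_n,u_n)/||u_n||_{H^1}² → 1. Hence the optimal constant is α = 1.
Therefore α = 1.


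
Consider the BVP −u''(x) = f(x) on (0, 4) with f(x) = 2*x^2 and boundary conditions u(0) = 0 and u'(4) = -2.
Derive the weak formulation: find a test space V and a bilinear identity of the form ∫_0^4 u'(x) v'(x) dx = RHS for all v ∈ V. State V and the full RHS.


V = {v ∈ H^1(0, 4) : v(0) = 0} (test functions vanish at x = 0 where u is specified); weak form: ∫_0^4 u'v' dx = ∫_0^4 (2*x^2) v dx − 2·v(4) for all v ∈ V.

Multiply both sides by a test function v and integrate from 0 to 4:
  ∫_0^4 −u''(x) v(x) dx = ∫_0^4 f(x) v(x) dx.
Integrate the LHS by parts once:
  ∫_0^4 −u'' v dx = −[u'(x) v(x)]_0^4 + ∫_0^4 u'(x) v'(x) dx.
Thus ∫_0^4 u'(x) v'(x) dx = ∫_0^4 f(x) v(x) dx + [u'(x) v(x)]_0^4.
Choose V so that boundary terms are either known or forced to vanish.
Mixed BC: u(0) = 0 (Dirichlet) and u'(4) = -2 (Neumann). Define V = {v ∈ H^1(0, 4) : v(0) = 0}. Then [u' v]_0^4 = u'(4)·v(4) − u'(0)·0 = − 2·v(4).
Weak formulation: find u (satisfying any essential BC) such that ∫_0^4 u'(x) v'(x) dx = ∫_0^4 f v dx − 2·v(4) for all v ∈ V (Dirichlet at 0 absorbed into V; Neumann datum at x = 4 contributes the boundary term).
Substituting f(x) = 2*x^2, the right-hand side is ∫_0^4 (2*x^2) v dx − 2·v(4).


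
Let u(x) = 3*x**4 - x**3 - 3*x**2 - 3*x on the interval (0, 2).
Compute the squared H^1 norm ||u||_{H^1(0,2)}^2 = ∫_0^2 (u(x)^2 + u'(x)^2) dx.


||u||_{H^1}^2 = 8150/7

The H^1 norm (squared) on an interval (0, L) is
  ||u||_{H^1}^2 = ∫_0^L u(x)^2 dx + ∫_0^L u'(x)^2 dx.
Compute u'(x) = 12*x**3 - 3*x**2 - 6*x - 3.
Then u(x)^2 = 9*x**8 - 6*x**7 - 17*x**6 - 12*x**5 + 15*x**4 + 18*x**3 + 9*x**2 and u'(x)^2 = 144*x**6 - 72*x**5 - 135*x**4 - 36*x**3 + 54*x**2 + 36*x + 9.
Integrate each monomial from 0 to 2 using ∫_0^2 c·x^n dx = c·2^(n+1)/(n+1):
  ∫_0^2 u(x)^2 dx = ∫_0^2 (9*x^8 - 6*x^7 - 17*x^6 - 12*x^5 + 15*x^4 + 18*x^3 + 9*x^2) dx. Term by term:
    ∫_0^2 9*x^8 dx = 512;  ∫_0^2 -6*x^7 dx = -192;  ∫_0^2 -17*x^6 dx = -2176/7;
    ∫_0^2 -12*x^5 dx = -128;  ∫_0^2 15*x^4 dx = 96;  ∫_0^2 18*x^3 dx = 72;
    ∫_0^2 9*x^2 dx = 24.
  Sum: 512 − 192 − 2176/7 − 128 + 96 + 72 + 24 = 512/7.
  ∫_0^2 u'(x)^2 dx = ∫_0^2 (144*x^6 - 72*x^5 - 135*x^4 - 36*x^3 + 54*x^2 + 36*x + 9) dx. Term by term:
    ∫_0^2 144*x^6 dx = 18432/7;  ∫_0^2 -72*x^5 dx = -768;  ∫_0^2 -135*x^4 dx = -864;
    ∫_0^2 -36*x^3 dx = -144;  ∫_0^2 54*x^2 dx = 144;  ∫_0^2 36*x dx = 72;
    ∫_0^2 9 dx = 18.
  Sum: 18432/7 − 768 − 864 − 144 + 144 + 72 + 18 = 7638/7.
Adding: ||u||_{H^1}^2 = 512/7 + 7638/7 = 8150/7.


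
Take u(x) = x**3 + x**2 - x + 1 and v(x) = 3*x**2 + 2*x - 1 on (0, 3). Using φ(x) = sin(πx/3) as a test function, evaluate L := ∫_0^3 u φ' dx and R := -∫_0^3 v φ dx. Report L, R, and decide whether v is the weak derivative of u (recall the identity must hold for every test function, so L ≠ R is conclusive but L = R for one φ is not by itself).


LHS = -93/π + 324/π^3, RHS = -93/π + 324/π^3. Yes, v = u' weakly.

u(x) = x**3 + x**2 - x + 1, classical derivative u'(x) = 3*x**2 + 2*x - 1.
φ(x) = sin(πx/3), so φ'(x) = π*cos(π*x/3)/3.
Note φ(0) = φ(3) = 0, so the boundary term u·φ vanishes.
LHS = ∫_0^3 u(x) φ'(x) dx = ∫_0^3 (π*x^3*cos(π*x/3)/3 + π*x^2*cos(π*x/3)/3 - π*x*cos(π*x/3)/3 + π*cos(π*x/3)/3) dx. Term by term:
  ∫_0^3 π*cos(π*x/3)/3 dx = 0;  ∫_0^3 -π*x*cos(π*x/3)/3 dx = 6/π;  ∫_0^3 π*x^2*cos(π*x/3)/3 dx = -18/π;
  ∫_0^3 π*x^3*cos(π*x/3)/3 dx = -81/π + 324/π^3.
Sum: 0 + 6/π − 18/π + -81/π + 324/π^3 = -93/π + 324/π^3.
So LHS = -93/π + 324/π^3.
∫_0^3 v(x) φ(x) dx = ∫_0^3 (3*x^2*sin(π*x/3) + 2*x*sin(π*x/3) - sin(π*x/3)) dx. Term by term:
  ∫_0^3 -sin(π*x/3) dx = -6/π;  ∫_0^3 2*x*sin(π*x/3) dx = 18/π;  ∫_0^3 3*x^2*sin(π*x/3) dx = -324/π^3 + 81/π.
Sum: -6/π + 18/π + -324/π^3 + 81/π = -324/π^3 + 93/π.
So RHS = -∫_0^3 v(x) φ(x) dx = -93/π + 324/π^3.
LHS = RHS, so the identity holds for this test φ.
Moreover u is smooth here and v(x) = u'(x) = 3*x**2 + 2*x - 1 pointwise, so the identity holds for every test function. Hence v is the weak derivative of u.


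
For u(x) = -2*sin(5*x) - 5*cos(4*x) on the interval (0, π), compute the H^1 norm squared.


||u||_{H^1(0,π)}^2 = 3400/9 + 529*π/2

u'(x) = 20*sin(4*x) - 10*cos(5*x).
Expand u² and (u')² and integrate term by term on (0, π), using: for integers n ≥ 1, ∫_0^π sin²(nx) dx = ∫_0^π cos²(nx) dx = π/2; for n ≠ n', ∫_0^π sin(nx)sin(n'x) dx = ∫_0^π cos(nx)cos(n'x) dx = 0; and by product-to-sum, ∫_0^π sin(nx)cos(n'x) dx = ½∫_0^π [sin((n+n')x) + sin((n−n')x)] dx, which is 0 when n+n' is even and 2n/(n²−n'²) when n+n' is odd (it need not vanish on (0, π)).
  u² squared terms: (-5)²·∫cos(4x)² dx = 25·π/2 = 25*π/2;  (-2)²·∫sin(5x)² dx = 4·π/2 = 2*π.
  u² cross terms: 2·(-5)·(-2)·∫cos(4x)·sin(5x) dx = 20·(10/9) = 200/9.
  So ∫_0^π u² dx = 25*π/2 + 2*π + 200/9 = 200/9 + 29*π/2.
  (u')² squared terms: (-10)²·∫cos(5x)² dx = 100·π/2 = 50*π;  (20)²·∫sin(4x)² dx = 400·π/2 = 200*π.
  (u')² cross terms: 2·(-10)·(20)·∫cos(5x)·sin(4x) dx = -400·(-8/9) = 3200/9.
  So ∫_0^π (u')² dx = 50*π + 200*π + 3200/9 = 3200/9 + 250*π.
||u||_{H^1}^2 = (200/9 + 29*π/2) + (3200/9 + 250*π) = 3400/9 + 529*π/2.


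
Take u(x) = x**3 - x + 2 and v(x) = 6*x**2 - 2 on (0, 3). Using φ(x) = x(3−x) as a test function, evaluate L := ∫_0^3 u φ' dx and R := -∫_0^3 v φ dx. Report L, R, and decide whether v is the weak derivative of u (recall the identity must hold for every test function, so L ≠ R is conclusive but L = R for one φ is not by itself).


LHS = -639/20, RHS = -639/10. No, v is not the weak derivative of u.

u(x) = x**3 - x + 2, classical derivative u'(x) = 3*x**2 - 1.
φ(x) = x(3−x), so φ'(x) = 3 - 2*x.
Note φ(0) = φ(3) = 0, so the boundary term u·φ vanishes.
LHS = ∫_0^3 u(x) φ'(x) dx = ∫_0^3 (-2*x^4 + 3*x^3 + 2*x^2 - 7*x + 6) dx. Term by term:
  ∫_0^3 -2*x^4 dx = -486/5;  ∫_0^3 3*x^3 dx = 243/4;  ∫_0^3 2*x^2 dx = 18;
  ∫_0^3 -7*x dx = -63/2;  ∫_0^3 6 dx = 18.
Sum: -486/5 + 243/4 + 18 − 63/2 + 18 = -639/20.
So LHS = -639/20.
∫_0^3 v(x) φ(x) dx = ∫_0^3 (-6*x^4 + 18*x^3 + 2*x^2 - 6*x) dx. Term by term:
  ∫_0^3 -6*x^4 dx = -1458/5;  ∫_0^3 18*x^3 dx = 729/2;  ∫_0^3 2*x^2 dx = 18;
  ∫_0^3 -6*x dx = -27.
Sum: -1458/5 + 729/2 + 18 − 27 = 639/10.
So RHS = -∫_0^3 v(x) φ(x) dx = -639/10.
LHS − RHS = 639/20 ≠ 0, so the identity fails.
(For a valid weak derivative the identity must hold for EVERY test function, in particular this one. The failure shows v is NOT the weak derivative of u.)
Correct weak derivative would be u'(x) = 3*x**2 - 1.


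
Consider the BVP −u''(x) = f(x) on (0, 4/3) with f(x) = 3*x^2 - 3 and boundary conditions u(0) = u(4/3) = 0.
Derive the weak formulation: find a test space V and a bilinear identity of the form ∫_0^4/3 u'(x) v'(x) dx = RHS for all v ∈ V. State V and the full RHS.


V = H^1_0(0, 4/3) (so v(0) = v(4/3) = 0); weak form: ∫_0^4/3 u'v' dx = ∫_0^4/3 (3*x^2 - 3) v dx for all v ∈ V.

Multiply both sides by a test function v and integrate from 0 to 4/3:
  ∫_0^4/3 −u''(x) v(x) dx = ∫_0^4/3 f(x) v(x) dx.
Integrate the LHS by parts once:
  ∫_0^4/3 −u'' v dx = −[u'(x) v(x)]_0^4/3 + ∫_0^4/3 u'(x) v'(x) dx.
Thus ∫_0^4/3 u'(x) v'(x) dx = ∫_0^4/3 f(x) v(x) dx + [u'(x) v(x)]_0^4/3.
Choose V so that boundary terms are either known or forced to vanish.
u is Dirichlet: u(0) = u(4/3) = 0. Let V = H^1_0(0, 4/3); then v(0) = v(4/3) = 0, and [u' v]_0^4/3 = 0.
Weak formulation: find u (satisfying any essential BC) such that ∫_0^4/3 u'(x) v'(x) dx = ∫_0^4/3 f v dx for all v ∈ V.
Substituting f(x) = 3*x^2 - 3, the right-hand side is ∫_0^4/3 (3*x^2 - 3) v dx.


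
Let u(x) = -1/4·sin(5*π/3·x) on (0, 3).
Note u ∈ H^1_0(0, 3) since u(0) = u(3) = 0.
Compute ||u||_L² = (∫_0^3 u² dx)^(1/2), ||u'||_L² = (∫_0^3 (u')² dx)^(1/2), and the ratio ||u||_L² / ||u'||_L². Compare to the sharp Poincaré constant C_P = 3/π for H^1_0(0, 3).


||u||_L² / ||u'||_L² = 3/(5*π) < C_P = 3/π.

u(x) = -1/4·sin(5*π/3·x), so u'(x) = -5*π*cos(5*π*x/3)/12.
Writing u(x) = A·sin(kπx/L) with A = -1/4 and k = 5, use ∫_0^L sin²(kπx/L) dx = L/2 and ∫_0^L cos²(kπx/L) dx = L/2.
u² = 1/16·sin²(5*π/3·x) and (u')² = 25*π^2/144·cos²(5*π/3·x), and each of sin², cos² integrates to L/2 = 3/2 over (0, 3).
∫_0^3 u² dx = 3/32, so ||u||_L² = sqrt(6)/8.
∫_0^3 (u')² dx = 25*π^2/96, so ||u'||_L² = 5*sqrt(6)*π/24.
Ratio ||u||_L² / ||u'||_L² = 3/(5*π).
Sharp Poincaré constant on H^1_0(0, 3) is C_P = L/π = 3/π, achieved by sin(π/3·x).
This is the k = 5 harmonic; the ratio L/(kπ) is strictly less than C_P = L/π, consistent with the sharp inequality ||u||_L² ≤ C_P ||u'||_L².


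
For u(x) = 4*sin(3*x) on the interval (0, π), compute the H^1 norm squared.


||u||_{H^1(0,π)}^2 = 80*π

u'(x) = 12*cos(3*x).
Expand u² and (u')² and integrate term by term on (0, π), using: for integers n ≥ 1, ∫_0^π sin²(nx) dx = ∫_0^π cos²(nx) dx = π/2; for n ≠ n', ∫_0^π sin(nx)sin(n'x) dx = ∫_0^π cos(nx)cos(n'x) dx = 0; and by product-to-sum, ∫_0^π sin(nx)cos(n'x) dx = ½∫_0^π [sin((n+n')x) + sin((n−n')x)] dx, which is 0 when n+n' is even and 2n/(n²−n'²) when n+n' is odd (it need not vanish on (0, π)).
  u² squared terms: (4)²·∫sin(3x)² dx = 16·π/2 = 8*π.
  So ∫_0^π u² dx = 8*π.
  (u')² squared terms: (12)²·∫cos(3x)² dx = 144·π/2 = 72*π.
  So ∫_0^π (u')² dx = 72*π.
||u||_{H^1}^2 = (8*π) + (72*π) = 80*π.


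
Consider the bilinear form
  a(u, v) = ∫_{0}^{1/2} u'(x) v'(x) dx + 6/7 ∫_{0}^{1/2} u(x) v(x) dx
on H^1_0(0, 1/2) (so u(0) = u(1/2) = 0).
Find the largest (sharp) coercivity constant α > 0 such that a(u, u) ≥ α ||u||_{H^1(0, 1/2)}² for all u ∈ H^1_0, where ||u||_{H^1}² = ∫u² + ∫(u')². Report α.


α = 2*(3 + 14*π^2)/(7*(1 + 4*π^2))

Coercivity of a(·,·) on H^1_0(0, 1/2) means a(u, u) ≥ α ||u||_{H^1}² for every u ∈ H^1_0.
The interval has length L = 1/2, and Poincaré/coercivity depend only on L. Here a(u, u) = ∫(u')² + (6/7)·∫u².
Here 0 < c = 6/7 < 1. The condition a(u,u) ≥ α||u||_{H^1}² reads (1−α)∫(u')² ≥ (α−c)∫u². Any admissible α is ≤ 1 (rapidly oscillating u have ∫u²/∫(u')² → 0), and α = 1 would force 0 ≥ (1−c)∫u², impossible since c < 1; so 1−α > 0. By the sharp Poincaré inequality on H^1_0 of an interval of length L, ∫(u')² ≥ (π/L)²∫u² with equality for the first sine mode sin(π(x−x₀)/L) (x₀ the left endpoint), so the inequality holds for all u iff (1−α)(π/L)² ≥ α − c, i.e. α ≤ ((π/L)² + c)/((π/L)² + 1) = (1 + c(L/π)²)/(1 + (L/π)²). With (π/L)² = 4*π^2 and c = 6/7, the largest admissible constant is α = ((π/L)² + c)/((π/L)² + 1).
Simplifying, α = 2*(3 + 14*π^2)/(7*(1 + 4*π^2)).


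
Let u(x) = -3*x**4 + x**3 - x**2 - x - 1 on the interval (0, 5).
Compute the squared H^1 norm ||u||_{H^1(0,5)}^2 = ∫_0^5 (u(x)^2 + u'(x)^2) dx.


||u||_{H^1}^2 = 269563765/84

The H^1 norm (squared) on an interval (0, L) is
  ||u||_{H^1}^2 = ∫_0^L u(x)^2 dx + ∫_0^L u'(x)^2 dx.
Compute u'(x) = -12*x**3 + 3*x**2 - 2*x - 1.
Then u(x)^2 = 9*x**8 - 6*x**7 + 7*x**6 + 4*x**5 + 5*x**4 + 3*x**2 + 2*x + 1 and u'(x)^2 = 144*x**6 - 72*x**5 + 57*x**4 + 12*x**3 - 2*x**2 + 4*x + 1.
Integrate each monomial from 0 to 5 using ∫_0^5 c·x^n dx = c·5^(n+1)/(n+1):
  ∫_0^5 u(x)^2 dx = ∫_0^5 (9*x^8 - 6*x^7 + 7*x^6 + 4*x^5 + 5*x^4 + 3*x^2 + 2*x + 1) dx. Term by term:
    ∫_0^5 9*x^8 dx = 1953125;  ∫_0^5 -6*x^7 dx = -1171875/4;  ∫_0^5 7*x^6 dx = 78125;
    ∫_0^5 4*x^5 dx = 31250/3;  ∫_0^5 5*x^4 dx = 3125;  ∫_0^5 3*x^2 dx = 125;
    ∫_0^5 2*x dx = 25;  ∫_0^5 1 dx = 5.
  Sum: 1953125 − 1171875/4 + 78125 + 31250/3 + 3125 + 125 + 25 + 5 = 21023735/12.
  ∫_0^5 u'(x)^2 dx = ∫_0^5 (144*x^6 - 72*x^5 + 57*x^4 + 12*x^3 - 2*x^2 + 4*x + 1) dx. Term by term:
    ∫_0^5 144*x^6 dx = 11250000/7;  ∫_0^5 -72*x^5 dx = -187500;  ∫_0^5 57*x^4 dx = 35625;
    ∫_0^5 12*x^3 dx = 1875;  ∫_0^5 -2*x^2 dx = -250/3;  ∫_0^5 4*x dx = 50;
    ∫_0^5 1 dx = 5.
  Sum: 11250000/7 − 187500 + 35625 + 1875 − 250/3 + 50 + 5 = 30599405/21.
Adding: ||u||_{H^1}^2 = 21023735/12 + 30599405/21 = 269563765/84.


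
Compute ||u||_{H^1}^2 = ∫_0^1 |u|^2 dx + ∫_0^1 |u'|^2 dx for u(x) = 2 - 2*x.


||u||_{H^1}^2 = 16/3

The H^1 norm (squared) on an interval (0, L) is
  ||u||_{H^1}^2 = ∫_0^L u(x)^2 dx + ∫_0^L u'(x)^2 dx.
Compute u'(x) = -2.
Then u(x)^2 = 4*x**2 - 8*x + 4 and u'(x)^2 = 4.
Integrate each monomial from 0 to 1 using ∫_0^1 c·x^n dx = c·1^(n+1)/(n+1):
  ∫_0^1 u(x)^2 dx = ∫_0^1 (4*x^2 - 8*x + 4) dx. Term by term:
    ∫_0^1 4*x^2 dx = 4/3;  ∫_0^1 -8*x dx = -4;  ∫_0^1 4 dx = 4.
  Sum: 4/3 − 4 + 4 = 4/3.
  ∫_0^1 u'(x)^2 dx = ∫_0^1 (4) dx. Term by term:
    ∫_0^1 4 dx = 4.
Adding: ||u||_{H^1}^2 = 4/3 + 4 = 16/3.


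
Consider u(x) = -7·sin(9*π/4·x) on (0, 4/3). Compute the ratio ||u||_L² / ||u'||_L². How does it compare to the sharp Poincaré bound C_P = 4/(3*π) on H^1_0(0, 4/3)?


||u||_L² / ||u'||_L² = 4/(9*π) < C_P = 4/(3*π).

u(x) = -7·sin(9*π/4·x), so u'(x) = -63*π*cos(9*π*x/4)/4.
Writing u(x) = A·sin(kπx/L) with A = -7 and k = 3, use ∫_0^L sin²(kπx/L) dx = L/2 and ∫_0^L cos²(kπx/L) dx = L/2.
u² = 49·sin²(9*π/4·x) and (u')² = 3969*π^2/16·cos²(9*π/4·x), and each of sin², cos² integrates to L/2 = 2/3 over (0, 4/3).
∫_0^4/3 u² dx = 98/3, so ||u||_L² = 7*sqrt(6)/3.
∫_0^4/3 (u')² dx = 1323*π^2/8, so ||u'||_L² = 21*sqrt(6)*π/4.
Ratio ||u||_L² / ||u'||_L² = 4/(9*π).
Sharp Poincaré constant on H^1_0(0, 4/3) is C_P = L/π = 4/(3*π), achieved by sin(3*π/4·x).
This is the k = 3 harmonic; the ratio L/(kπ) is strictly less than C_P = L/π, consistent with the sharp inequality ||u||_L² ≤ C_P ||u'||_L².


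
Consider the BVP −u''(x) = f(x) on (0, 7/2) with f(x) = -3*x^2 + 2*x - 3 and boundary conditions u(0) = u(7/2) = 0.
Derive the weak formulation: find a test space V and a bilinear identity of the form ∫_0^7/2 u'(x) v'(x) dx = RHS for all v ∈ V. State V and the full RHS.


V = H^1_0(0, 7/2) (so v(0) = v(7/2) = 0); weak form: ∫_0^7/2 u'v' dx = ∫_0^7/2 (-3*x^2 + 2*x - 3) v dx for all v ∈ V.

Multiply both sides by a test function v and integrate from 0 to 7/2:
  ∫_0^7/2 −u''(x) v(x) dx = ∫_0^7/2 f(x) v(x) dx.
Integrate the LHS by parts once:
  ∫_0^7/2 −u'' v dx = −[u'(x) v(x)]_0^7/2 + ∫_0^7/2 u'(x) v'(x) dx.
Thus ∫_0^7/2 u'(x) v'(x) dx = ∫_0^7/2 f(x) v(x) dx + [u'(x) v(x)]_0^7/2.
Choose V so that boundary terms are either known or forced to vanish.
u is Dirichlet: u(0) = u(7/2) = 0. Let V = H^1_0(0, 7/2); then v(0) = v(7/2) = 0, and [u' v]_0^7/2 = 0.
Weak formulation: find u (satisfying any essential BC) such that ∫_0^7/2 u'(x) v'(x) dx = ∫_0^7/2 f v dx for all v ∈ V.
Substituting f(x) = -3*x^2 + 2*x - 3, the right-hand side is ∫_0^7/2 (-3*x^2 + 2*x - 3) v dx.


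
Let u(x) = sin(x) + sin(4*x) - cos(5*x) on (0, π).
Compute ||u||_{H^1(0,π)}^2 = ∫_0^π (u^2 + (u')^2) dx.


||u||_{H^1(0,π)}^2 = 416/9 + 45*π/2

u'(x) = 5*sin(5*x) + cos(x) + 4*cos(4*x).
Expand u² and (u')² and integrate term by term on (0, π), using: for integers n ≥ 1, ∫_0^π sin²(nx) dx = ∫_0^π cos²(nx) dx = π/2; for n ≠ n', ∫_0^π sin(nx)sin(n'x) dx = ∫_0^π cos(nx)cos(n'x) dx = 0; and by product-to-sum, ∫_0^π sin(nx)cos(n'x) dx = ½∫_0^π [sin((n+n')x) + sin((n−n')x)] dx, which is 0 when n+n' is even and 2n/(n²−n'²) when n+n' is odd (it need not vanish on (0, π)).
  u² squared terms: (-1)²·∫cos(5x)² dx = 1·π/2 = π/2;  (1)²·∫sin(x)² dx = 1·π/2 = π/2;  (1)²·∫sin(4x)² dx = 1·π/2 = π/2.
  u² cross terms: 2·(-1)·(1)·∫cos(5x)·sin(x) dx = -2·(0) = 0;  2·(-1)·(1)·∫cos(5x)·sin(4x) dx = -2·(-8/9) = 16/9;  2·(1)·(1)·∫sin(x)·sin(4x) dx = 2·(0) = 0.
  So ∫_0^π u² dx = π/2 + π/2 + π/2 + 0 + 16/9 + 0 = 16/9 + 3*π/2.
  (u')² squared terms: (4)²·∫cos(4x)² dx = 16·π/2 = 8*π;  (5)²·∫sin(5x)² dx = 25·π/2 = 25*π/2;  (1)²·∫cos(x)² dx = 1·π/2 = π/2.
  (u')² cross terms: 2·(4)·(5)·∫cos(4x)·sin(5x) dx = 40·(10/9) = 400/9;  2·(4)·(1)·∫cos(4x)·cos(x) dx = 8·(0) = 0;  2·(5)·(1)·∫sin(5x)·cos(x) dx = 10·(0) = 0.
  So ∫_0^π (u')² dx = 8*π + 25*π/2 + π/2 + 400/9 + 0 + 0 = 400/9 + 21*π.
||u||_{H^1}^2 = (16/9 + 3*π/2) + (400/9 + 21*π) = 416/9 + 45*π/2.


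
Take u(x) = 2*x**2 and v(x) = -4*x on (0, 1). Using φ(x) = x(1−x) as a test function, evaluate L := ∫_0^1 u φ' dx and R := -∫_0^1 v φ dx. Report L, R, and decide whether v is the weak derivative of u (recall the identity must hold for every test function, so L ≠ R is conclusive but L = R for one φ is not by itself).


LHS = -1/3, RHS = 1/3. No, v is not the weak derivative of u.

u(x) = 2*x**2, classical derivative u'(x) = 4*x.
φ(x) = x(1−x), so φ'(x) = 1 - 2*x.
Note φ(0) = φ(1) = 0, so the boundary term u·φ vanishes.
LHS = ∫_0^1 u(x) φ'(x) dx = ∫_0^1 (-4*x^3 + 2*x^2) dx. Term by term:
  ∫_0^1 -4*x^3 dx = -1;  ∫_0^1 2*x^2 dx = 2/3.
Sum: -1 + 2/3 = -1/3.
So LHS = -1/3.
∫_0^1 v(x) φ(x) dx = ∫_0^1 (4*x^3 - 4*x^2) dx. Term by term:
  ∫_0^1 4*x^3 dx = 1;  ∫_0^1 -4*x^2 dx = -4/3.
Sum: 1 − 4/3 = -1/3.
So RHS = -∫_0^1 v(x) φ(x) dx = 1/3.
LHS − RHS = -2/3 ≠ 0, so the identity fails.
(For a valid weak derivative the identity must hold for EVERY test function, in particular this one. The failure shows v is NOT the weak derivative of u.)
Correct weak derivative would be u'(x) = 4*x.


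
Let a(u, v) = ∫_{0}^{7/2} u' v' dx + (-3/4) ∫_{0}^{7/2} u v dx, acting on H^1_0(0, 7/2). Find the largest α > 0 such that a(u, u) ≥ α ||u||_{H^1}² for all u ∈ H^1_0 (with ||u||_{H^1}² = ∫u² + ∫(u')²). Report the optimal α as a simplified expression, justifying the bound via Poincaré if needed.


α = (-147 + 16*π^2)/(4*(4*π^2 + 49))

Coercivity of a(·,·) on H^1_0(0, 7/2) means a(u, u) ≥ α ||u||_{H^1}² for every u ∈ H^1_0.
The interval has length L = 7/2, and Poincaré/coercivity depend only on L. Here a(u, u) = ∫(u')² + (-3/4)·∫u².
Here c = -3/4 < 0 with |c| < (π/L)² = 4*π^2/49, so coercivity still holds. The condition a(u,u) ≥ α||u||_{H^1}² reads (1−α)∫(u')² ≥ (α−c)∫u². Any admissible α is ≤ 1 (rapidly oscillating u have ∫u²/∫(u')² → 0), and α = 1 would force 0 ≥ (1−c)∫u², impossible since c < 1; so 1−α > 0. By the sharp Poincaré inequality on H^1_0 of an interval of length L, ∫(u')² ≥ (π/L)²∫u² with equality for the first sine mode sin(π(x−x₀)/L) (x₀ the left endpoint), so the inequality holds for all u iff (1−α)(π/L)² ≥ α − c, i.e. α ≤ ((π/L)² + c)/((π/L)² + 1) = (1 + c(L/π)²)/(1 + (L/π)²). (Direct route, valid since c ≤ 0: Poincaré gives c∫u² ≥ c(L/π)²∫(u')², so a(u,u) ≥ (1 + c(L/π)²)∫(u')², while ||u||_{H^1}² ≤ (1 + (L/π)²)∫(u')²; dividing yields the same α.) With (π/L)² = 4*π^2/49 and c = -3/4, the largest admissible constant is α = ((π/L)² + c)/((π/L)² + 1).
Simplifying, α = (-147 + 16*π^2)/(4*(4*π^2 + 49)).


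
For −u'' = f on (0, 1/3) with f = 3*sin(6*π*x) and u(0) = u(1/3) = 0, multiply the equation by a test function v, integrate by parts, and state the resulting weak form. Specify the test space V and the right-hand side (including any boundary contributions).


V = H^1_0(0, 1/3) (so v(0) = v(1/3) = 0); weak form: ∫_0^1/3 u'v' dx = ∫_0^1/3 (3*sin(6*π*x)) v dx for all v ∈ V.

Multiply both sides by a test function v and integrate from 0 to 1/3:
  ∫_0^1/3 −u''(x) v(x) dx = ∫_0^1/3 f(x) v(x) dx.
Integrate the LHS by parts once:
  ∫_0^1/3 −u'' v dx = −[u'(x) v(x)]_0^1/3 + ∫_0^1/3 u'(x) v'(x) dx.
Thus ∫_0^1/3 u'(x) v'(x) dx = ∫_0^1/3 f(x) v(x) dx + [u'(x) v(x)]_0^1/3.
Choose V so that boundary terms are either known or forced to vanish.
u is Dirichlet: u(0) = u(1/3) = 0. Let V = H^1_0(0, 1/3); then v(0) = v(1/3) = 0, and [u' v]_0^1/3 = 0.
Weak formulation: find u (satisfying any essential BC) such that ∫_0^1/3 u'(x) v'(x) dx = ∫_0^1/3 f v dx for all v ∈ V.
Substituting f(x) = 3*sin(6*π*x), the right-hand side is ∫_0^1/3 (3*sin(6*π*x)) v dx.


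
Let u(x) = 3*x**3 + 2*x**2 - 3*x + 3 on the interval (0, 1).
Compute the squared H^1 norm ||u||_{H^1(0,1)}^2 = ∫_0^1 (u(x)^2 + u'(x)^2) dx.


||u||_{H^1}^2 = 5779/210

The H^1 norm (squared) on an interval (0, L) is
  ||u||_{H^1}^2 = ∫_0^L u(x)^2 dx + ∫_0^L u'(x)^2 dx.
Compute u'(x) = 9*x**2 + 4*x - 3.
Then u(x)^2 = 9*x**6 + 12*x**5 - 14*x**4 + 6*x**3 + 21*x**2 - 18*x + 9 and u'(x)^2 = 81*x**4 + 72*x**3 - 38*x**2 - 24*x + 9.
Integrate each monomial from 0 to 1 using ∫_0^1 c·x^n dx = c·1^(n+1)/(n+1):
  ∫_0^1 u(x)^2 dx = ∫_0^1 (9*x^6 + 12*x^5 - 14*x^4 + 6*x^3 + 21*x^2 - 18*x + 9) dx. Term by term:
    ∫_0^1 9*x^6 dx = 9/7;  ∫_0^1 12*x^5 dx = 2;  ∫_0^1 -14*x^4 dx = -14/5;
    ∫_0^1 6*x^3 dx = 3/2;  ∫_0^1 21*x^2 dx = 7;  ∫_0^1 -18*x dx = -9;
    ∫_0^1 9 dx = 9.
  Sum: 9/7 + 2 − 14/5 + 3/2 + 7 − 9 + 9 = 629/70.
  ∫_0^1 u'(x)^2 dx = ∫_0^1 (81*x^4 + 72*x^3 - 38*x^2 - 24*x + 9) dx. Term by term:
    ∫_0^1 81*x^4 dx = 81/5;  ∫_0^1 72*x^3 dx = 18;  ∫_0^1 -38*x^2 dx = -38/3;
    ∫_0^1 -24*x dx = -12;  ∫_0^1 9 dx = 9.
  Sum: 81/5 + 18 − 38/3 − 12 + 9 = 278/15.
Adding: ||u||_{H^1}^2 = 629/70 + 278/15 = 5779/210.


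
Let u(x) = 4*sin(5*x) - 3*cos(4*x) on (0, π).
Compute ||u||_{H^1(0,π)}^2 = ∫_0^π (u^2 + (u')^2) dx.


||u||_{H^1(0,π)}^2 = -1360/3 + 569*π/2

u'(x) = 12*sin(4*x) + 20*cos(5*x).
Expand u² and (u')² and integrate term by term on (0, π), using: for integers n ≥ 1, ∫_0^π sin²(nx) dx = ∫_0^π cos²(nx) dx = π/2; for n ≠ n', ∫_0^π sin(nx)sin(n'x) dx = ∫_0^π cos(nx)cos(n'x) dx = 0; and by product-to-sum, ∫_0^π sin(nx)cos(n'x) dx = ½∫_0^π [sin((n+n')x) + sin((n−n')x)] dx, which is 0 when n+n' is even and 2n/(n²−n'²) when n+n' is odd (it need not vanish on (0, π)).
  u² squared terms: (-3)²·∫cos(4x)² dx = 9·π/2 = 9*π/2;  (4)²·∫sin(5x)² dx = 16·π/2 = 8*π.
  u² cross terms: 2·(-3)·(4)·∫cos(4x)·sin(5x) dx = -24·(10/9) = -80/3.
  So ∫_0^π u² dx = 9*π/2 + 8*π − 80/3 = -80/3 + 25*π/2.
  (u')² squared terms: (12)²·∫sin(4x)² dx = 144·π/2 = 72*π;  (20)²·∫cos(5x)² dx = 400·π/2 = 200*π.
  (u')² cross terms: 2·(12)·(20)·∫sin(4x)·cos(5x) dx = 480·(-8/9) = -1280/3.
  So ∫_0^π (u')² dx = 72*π + 200*π − 1280/3 = -1280/3 + 272*π.
||u||_{H^1}^2 = (-80/3 + 25*π/2) + (-1280/3 + 272*π) = -1360/3 + 569*π/2.


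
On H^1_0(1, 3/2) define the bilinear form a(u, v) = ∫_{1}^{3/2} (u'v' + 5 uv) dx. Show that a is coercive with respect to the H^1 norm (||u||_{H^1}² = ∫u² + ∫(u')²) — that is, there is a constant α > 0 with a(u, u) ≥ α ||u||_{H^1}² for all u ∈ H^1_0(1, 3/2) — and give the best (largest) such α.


α = 1

Coercivity of a(·,·) on H^1_0(1, 3/2) means a(u, u) ≥ α ||u||_{H^1}² for every u ∈ H^1_0.
The interval has length L = 1/2, and Poincaré/coercivity depend only on L. Here a(u, u) = ∫(u')² + (5)·∫u².
Here c = 5 ≥ 1, so a(u,u) = ∫(u')² + c∫u² ≥ ∫(u')² + ∫u² = ||u||_{H^1}², i.e. α = 1 works. No larger α is possible: a(u,u) ≥ α||u||_{H^1}² means (1−α)∫(u')² ≥ (α−c)∫u², and for the modes u_n = sin(nπ(x−x₀)/L) (x₀ the left endpoint) one has ∫u_n²/∫(u_n')² = (L/(nπ))² → 0, so a(u_n,u_n)/||u_n||_{H^1}² → 1. Hence the optimal constant is α = 1.
Therefore α = 1.


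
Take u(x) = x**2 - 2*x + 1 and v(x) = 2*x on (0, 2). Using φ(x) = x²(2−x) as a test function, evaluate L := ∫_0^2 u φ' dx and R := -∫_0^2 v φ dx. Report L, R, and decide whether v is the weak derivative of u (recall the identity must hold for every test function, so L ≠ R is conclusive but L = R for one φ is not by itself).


LHS = -8/15, RHS = -16/5. No, v is not the weak derivative of u.

u(x) = x**2 - 2*x + 1, classical derivative u'(x) = 2*x - 2.
φ(x) = x²(2−x), so φ'(x) = x*(4 - 3*x).
Note φ(0) = φ(2) = 0, so the boundary term u·φ vanishes.
LHS = ∫_0^2 u(x) φ'(x) dx = ∫_0^2 (-3*x^4 + 10*x^3 - 11*x^2 + 4*x) dx. Term by term:
  ∫_0^2 -3*x^4 dx = -96/5;  ∫_0^2 10*x^3 dx = 40;  ∫_0^2 -11*x^2 dx = -88/3;
  ∫_0^2 4*x dx = 8.
Sum: -96/5 + 40 − 88/3 + 8 = -8/15.
So LHS = -8/15.
∫_0^2 v(x) φ(x) dx = ∫_0^2 (-2*x^4 + 4*x^3) dx. Term by term:
  ∫_0^2 -2*x^4 dx = -64/5;  ∫_0^2 4*x^3 dx = 16.
Sum: -64/5 + 16 = 16/5.
So RHS = -∫_0^2 v(x) φ(x) dx = -16/5.
LHS − RHS = 8/3 ≠ 0, so the identity fails.
(For a valid weak derivative the identity must hold for EVERY test function, in particular this one. The failure shows v is NOT the weak derivative of u.)
Correct weak derivative would be u'(x) = 2*x - 2.


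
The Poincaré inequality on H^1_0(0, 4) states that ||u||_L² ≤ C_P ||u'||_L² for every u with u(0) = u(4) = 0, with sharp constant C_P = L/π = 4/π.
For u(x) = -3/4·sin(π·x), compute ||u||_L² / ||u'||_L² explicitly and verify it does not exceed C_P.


||u||_L² / ||u'||_L² = 1/π < C_P = 4/π.

u(x) = -3/4·sin(π·x), so u'(x) = -3*π*cos(π*x)/4.
Writing u(x) = A·sin(kπx/L) with A = -3/4 and k = 4, use ∫_0^L sin²(kπx/L) dx = L/2 and ∫_0^L cos²(kπx/L) dx = L/2.
u² = 9/16·sin²(π·x) and (u')² = 9*π^2/16·cos²(π·x), and each of sin², cos² integrates to L/2 = 2 over (0, 4).
∫_0^4 u² dx = 9/8, so ||u||_L² = 3*sqrt(2)/4.
∫_0^4 (u')² dx = 9*π^2/8, so ||u'||_L² = 3*sqrt(2)*π/4.
Ratio ||u||_L² / ||u'||_L² = 1/π.
Sharp Poincaré constant on H^1_0(0, 4) is C_P = L/π = 4/π, achieved by sin(π/4·x).
This is the k = 4 harmonic; the ratio L/(kπ) is strictly less than C_P = L/π, consistent with the sharp inequality ||u||_L² ≤ C_P ||u'||_L².


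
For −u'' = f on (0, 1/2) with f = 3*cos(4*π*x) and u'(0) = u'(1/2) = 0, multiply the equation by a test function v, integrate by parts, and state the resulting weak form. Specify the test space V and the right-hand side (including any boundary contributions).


V = H^1(0, 1/2) (no boundary constraint on v; u is determined up to an additive constant); weak form: ∫_0^1/2 u'v' dx = ∫_0^1/2 (3*cos(4*π*x)) v dx for all v ∈ V.

Multiply both sides by a test function v and integrate from 0 to 1/2:
  ∫_0^1/2 −u''(x) v(x) dx = ∫_0^1/2 f(x) v(x) dx.
Integrate the LHS by parts once:
  ∫_0^1/2 −u'' v dx = −[u'(x) v(x)]_0^1/2 + ∫_0^1/2 u'(x) v'(x) dx.
Thus ∫_0^1/2 u'(x) v'(x) dx = ∫_0^1/2 f(x) v(x) dx + [u'(x) v(x)]_0^1/2.
Choose V so that boundary terms are either known or forced to vanish.
u has homogeneous Neumann: u'(0) = u'(1/2) = 0. So [u' v]_0^1/2 = 0·v(1/2) − 0·v(0) = 0 for any v; take V = H^1(0, 1/2).
Weak formulation: find u (satisfying any essential BC) such that ∫_0^1/2 u'(x) v'(x) dx = ∫_0^1/2 f v dx for all v ∈ V (homogeneous Neumann, so boundary terms vanish).
Substituting f(x) = 3*cos(4*π*x), the right-hand side is ∫_0^1/2 (3*cos(4*π*x)) v dx.
Compatibility check (pure Neumann): taking v ≡ 1 ∈ V gives 0 = ∫_0^1/2 f dx + (0) − (0), i.e. ∫_0^1/2 f dx must equal u'(0) − u'(1/2) = 0. Indeed ∫_0^1/2 (3*cos(4*π*x)) dx = 0, so the data are compatible. The solution is then unique only up to an additive constant (fix it e.g. by requiring ∫_0^1/2 u dx = 0).


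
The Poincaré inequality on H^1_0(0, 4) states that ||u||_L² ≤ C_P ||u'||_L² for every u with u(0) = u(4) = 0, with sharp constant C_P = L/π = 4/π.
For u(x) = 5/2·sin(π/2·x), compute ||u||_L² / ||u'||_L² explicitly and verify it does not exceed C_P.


||u||_L² / ||u'||_L² = 2/π < C_P = 4/π.

u(x) = 5/2·sin(π/2·x), so u'(x) = 5*π*cos(π*x/2)/4.
Writing u(x) = A·sin(kπx/L) with A = 5/2 and k = 2, use ∫_0^L sin²(kπx/L) dx = L/2 and ∫_0^L cos²(kπx/L) dx = L/2.
u² = 25/4·sin²(π/2·x) and (u')² = 25*π^2/16·cos²(π/2·x), and each of sin², cos² integrates to L/2 = 2 over (0, 4).
∫_0^4 u² dx = 25/2, so ||u||_L² = 5*sqrt(2)/2.
∫_0^4 (u')² dx = 25*π^2/8, so ||u'||_L² = 5*sqrt(2)*π/4.
Ratio ||u||_L² / ||u'||_L² = 2/π.
Sharp Poincaré constant on H^1_0(0, 4) is C_P = L/π = 4/π, achieved by sin(π/4·x).
This is the k = 2 harmonic; the ratio L/(kπ) is strictly less than C_P = L/π, consistent with the sharp inequality ||u||_L² ≤ C_P ||u'||_L².


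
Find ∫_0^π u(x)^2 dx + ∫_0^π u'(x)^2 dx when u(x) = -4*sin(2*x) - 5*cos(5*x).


||u||_{H^1(0,π)}^2 = -4160/21 + 365*π

u'(x) = 25*sin(5*x) - 8*cos(2*x).
Expand u² and (u')² and integrate term by term on (0, π), using: for integers n ≥ 1, ∫_0^π sin²(nx) dx = ∫_0^π cos²(nx) dx = π/2; for n ≠ n', ∫_0^π sin(nx)sin(n'x) dx = ∫_0^π cos(nx)cos(n'x) dx = 0; and by product-to-sum, ∫_0^π sin(nx)cos(n'x) dx = ½∫_0^π [sin((n+n')x) + sin((n−n')x)] dx, which is 0 when n+n' is even and 2n/(n²−n'²) when n+n' is odd (it need not vanish on (0, π)).
  u² squared terms: (-5)²·∫cos(5x)² dx = 25·π/2 = 25*π/2;  (-4)²·∫sin(2x)² dx = 16·π/2 = 8*π.
  u² cross terms: 2·(-5)·(-4)·∫cos(5x)·sin(2x) dx = 40·(-4/21) = -160/21.
  So ∫_0^π u² dx = 25*π/2 + 8*π − 160/21 = -160/21 + 41*π/2.
  (u')² squared terms: (-8)²·∫cos(2x)² dx = 64·π/2 = 32*π;  (25)²·∫sin(5x)² dx = 625·π/2 = 625*π/2.
  (u')² cross terms: 2·(-8)·(25)·∫cos(2x)·sin(5x) dx = -400·(10/21) = -4000/21.
  So ∫_0^π (u')² dx = 32*π + 625*π/2 − 4000/21 = -4000/21 + 689*π/2.
||u||_{H^1}^2 = (-160/21 + 41*π/2) + (-4000/21 + 689*π/2) = -4160/21 + 365*π.


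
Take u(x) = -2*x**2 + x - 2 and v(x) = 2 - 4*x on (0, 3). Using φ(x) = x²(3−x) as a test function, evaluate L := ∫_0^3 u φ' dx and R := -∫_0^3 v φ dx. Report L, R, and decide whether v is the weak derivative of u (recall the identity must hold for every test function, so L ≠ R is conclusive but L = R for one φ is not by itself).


LHS = 837/20, RHS = 351/10. No, v is not the weak derivative of u.

u(x) = -2*x**2 + x - 2, classical derivative u'(x) = 1 - 4*x.
φ(x) = x²(3−x), so φ'(x) = 3*x*(2 - x).
Note φ(0) = φ(3) = 0, so the boundary term u·φ vanishes.
LHS = ∫_0^3 u(x) φ'(x) dx = ∫_0^3 (6*x^4 - 15*x^3 + 12*x^2 - 12*x) dx. Term by term:
  ∫_0^3 6*x^4 dx = 1458/5;  ∫_0^3 -15*x^3 dx = -1215/4;  ∫_0^3 12*x^2 dx = 108;
  ∫_0^3 -12*x dx = -54.
Sum: 1458/5 − 1215/4 + 108 − 54 = 837/20.
So LHS = 837/20.
∫_0^3 v(x) φ(x) dx = ∫_0^3 (4*x^4 - 14*x^3 + 6*x^2) dx. Term by term:
  ∫_0^3 4*x^4 dx = 972/5;  ∫_0^3 -14*x^3 dx = -567/2;  ∫_0^3 6*x^2 dx = 54.
Sum: 972/5 − 567/2 + 54 = -351/10.
So RHS = -∫_0^3 v(x) φ(x) dx = 351/10.
LHS − RHS = 27/4 ≠ 0, so the identity fails.
(For a valid weak derivative the identity must hold for EVERY test function, in particular this one. The failure shows v is NOT the weak derivative of u.)
Correct weak derivative would be u'(x) = 1 - 4*x.


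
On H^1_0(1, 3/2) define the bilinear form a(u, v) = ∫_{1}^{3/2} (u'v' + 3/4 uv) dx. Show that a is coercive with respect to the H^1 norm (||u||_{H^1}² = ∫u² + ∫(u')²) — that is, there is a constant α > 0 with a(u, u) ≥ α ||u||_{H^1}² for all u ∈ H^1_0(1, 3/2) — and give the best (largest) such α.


α = (3 + 16*π^2)/(4*(1 + 4*π^2))

Coercivity of a(·,·) on H^1_0(1, 3/2) means a(u, u) ≥ α ||u||_{H^1}² for every u ∈ H^1_0.
The interval has length L = 1/2, and Poincaré/coercivity depend only on L. Here a(u, u) = ∫(u')² + (3/4)·∫u².
Here 0 < c = 3/4 < 1. The condition a(u,u) ≥ α||u||_{H^1}² reads (1−α)∫(u')² ≥ (α−c)∫u². Any admissible α is ≤ 1 (rapidly oscillating u have ∫u²/∫(u')² → 0), and α = 1 would force 0 ≥ (1−c)∫u², impossible since c < 1; so 1−α > 0. By the sharp Poincaré inequality on H^1_0 of an interval of length L, ∫(u')² ≥ (π/L)²∫u² with equality for the first sine mode sin(π(x−x₀)/L) (x₀ the left endpoint), so the inequality holds for all u iff (1−α)(π/L)² ≥ α − c, i.e. α ≤ ((π/L)² + c)/((π/L)² + 1) = (1 + c(L/π)²)/(1 + (L/π)²). With (π/L)² = 4*π^2 and c = 3/4, the largest admissible constant is α = ((π/L)² + c)/((π/L)² + 1).
Simplifying, α = (3 + 16*π^2)/(4*(1 + 4*π^2)).


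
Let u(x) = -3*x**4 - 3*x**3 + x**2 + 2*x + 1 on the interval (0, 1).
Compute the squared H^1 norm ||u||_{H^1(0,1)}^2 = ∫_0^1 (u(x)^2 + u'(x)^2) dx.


||u||_{H^1}^2 = 2477/60

The H^1 norm (squared) on an interval (0, L) is
  ||u||_{H^1}^2 = ∫_0^L u(x)^2 dx + ∫_0^L u'(x)^2 dx.
Compute u'(x) = -12*x**3 - 9*x**2 + 2*x + 2.
Then u(x)^2 = 9*x**8 + 18*x**7 + 3*x**6 - 18*x**5 - 17*x**4 - 2*x**3 + 6*x**2 + 4*x + 1 and u'(x)^2 = 144*x**6 + 216*x**5 + 33*x**4 - 84*x**3 - 32*x**2 + 8*x + 4.
Integrate each monomial from 0 to 1 using ∫_0^1 c·x^n dx = c·1^(n+1)/(n+1):
  ∫_0^1 u(x)^2 dx = ∫_0^1 (9*x^8 + 18*x^7 + 3*x^6 - 18*x^5 - 17*x^4 - 2*x^3 + 6*x^2 + 4*x + 1) dx. Term by term:
    ∫_0^1 9*x^8 dx = 1;  ∫_0^1 18*x^7 dx = 9/4;  ∫_0^1 3*x^6 dx = 3/7;
    ∫_0^1 -18*x^5 dx = -3;  ∫_0^1 -17*x^4 dx = -17/5;  ∫_0^1 -2*x^3 dx = -1/2;
    ∫_0^1 6*x^2 dx = 2;  ∫_0^1 4*x dx = 2;  ∫_0^1 1 dx = 1.
  Sum: 1 + 9/4 + 3/7 − 3 − 17/5 − 1/2 + 2 + 2 + 1 = 249/140.
  ∫_0^1 u'(x)^2 dx = ∫_0^1 (144*x^6 + 216*x^5 + 33*x^4 - 84*x^3 - 32*x^2 + 8*x + 4) dx. Term by term:
    ∫_0^1 144*x^6 dx = 144/7;  ∫_0^1 216*x^5 dx = 36;  ∫_0^1 33*x^4 dx = 33/5;
    ∫_0^1 -84*x^3 dx = -21;  ∫_0^1 -32*x^2 dx = -32/3;  ∫_0^1 8*x dx = 4;
    ∫_0^1 4 dx = 4.
  Sum: 144/7 + 36 + 33/5 − 21 − 32/3 + 4 + 4 = 4148/105.
Adding: ||u||_{H^1}^2 = 249/140 + 4148/105 = 2477/60.
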